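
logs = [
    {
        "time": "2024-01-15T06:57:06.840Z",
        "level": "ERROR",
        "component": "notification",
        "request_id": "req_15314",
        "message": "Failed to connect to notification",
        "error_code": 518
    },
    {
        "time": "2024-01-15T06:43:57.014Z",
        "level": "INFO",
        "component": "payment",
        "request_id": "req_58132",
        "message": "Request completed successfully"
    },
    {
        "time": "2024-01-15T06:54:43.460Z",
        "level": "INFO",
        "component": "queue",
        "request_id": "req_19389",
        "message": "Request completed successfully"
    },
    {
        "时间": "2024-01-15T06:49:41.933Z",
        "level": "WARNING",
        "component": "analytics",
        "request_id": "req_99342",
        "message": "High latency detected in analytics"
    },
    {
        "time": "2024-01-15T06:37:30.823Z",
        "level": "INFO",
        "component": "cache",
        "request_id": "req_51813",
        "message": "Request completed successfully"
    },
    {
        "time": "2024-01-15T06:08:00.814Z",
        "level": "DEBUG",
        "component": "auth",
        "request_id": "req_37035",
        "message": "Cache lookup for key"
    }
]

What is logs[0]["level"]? "ERROR"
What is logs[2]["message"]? "Request completed successfully"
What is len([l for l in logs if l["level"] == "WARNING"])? 1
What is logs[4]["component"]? "cache"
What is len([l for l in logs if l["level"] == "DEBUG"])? 1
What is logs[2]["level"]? "INFO"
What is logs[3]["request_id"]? "req_99342"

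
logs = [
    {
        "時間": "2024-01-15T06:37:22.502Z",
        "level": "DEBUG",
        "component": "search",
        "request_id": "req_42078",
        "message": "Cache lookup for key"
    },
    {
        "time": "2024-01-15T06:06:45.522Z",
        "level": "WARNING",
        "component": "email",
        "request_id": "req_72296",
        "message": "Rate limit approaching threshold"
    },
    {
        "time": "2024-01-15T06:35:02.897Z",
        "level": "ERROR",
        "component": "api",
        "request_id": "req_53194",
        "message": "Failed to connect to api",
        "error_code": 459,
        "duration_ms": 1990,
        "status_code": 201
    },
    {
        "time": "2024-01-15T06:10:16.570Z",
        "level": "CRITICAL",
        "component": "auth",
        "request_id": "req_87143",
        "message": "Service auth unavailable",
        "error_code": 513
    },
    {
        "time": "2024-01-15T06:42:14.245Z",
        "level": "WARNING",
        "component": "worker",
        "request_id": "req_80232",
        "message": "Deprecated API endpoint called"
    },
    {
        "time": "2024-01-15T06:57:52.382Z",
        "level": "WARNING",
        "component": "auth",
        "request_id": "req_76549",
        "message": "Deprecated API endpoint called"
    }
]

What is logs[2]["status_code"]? 201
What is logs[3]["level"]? "CRITICAL"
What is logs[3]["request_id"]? "req_87143"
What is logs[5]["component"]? "auth"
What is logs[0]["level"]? "DEBUG"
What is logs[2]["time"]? "2024-01-15T06:35:02.897Z"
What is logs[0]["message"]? "Cache lookup for key"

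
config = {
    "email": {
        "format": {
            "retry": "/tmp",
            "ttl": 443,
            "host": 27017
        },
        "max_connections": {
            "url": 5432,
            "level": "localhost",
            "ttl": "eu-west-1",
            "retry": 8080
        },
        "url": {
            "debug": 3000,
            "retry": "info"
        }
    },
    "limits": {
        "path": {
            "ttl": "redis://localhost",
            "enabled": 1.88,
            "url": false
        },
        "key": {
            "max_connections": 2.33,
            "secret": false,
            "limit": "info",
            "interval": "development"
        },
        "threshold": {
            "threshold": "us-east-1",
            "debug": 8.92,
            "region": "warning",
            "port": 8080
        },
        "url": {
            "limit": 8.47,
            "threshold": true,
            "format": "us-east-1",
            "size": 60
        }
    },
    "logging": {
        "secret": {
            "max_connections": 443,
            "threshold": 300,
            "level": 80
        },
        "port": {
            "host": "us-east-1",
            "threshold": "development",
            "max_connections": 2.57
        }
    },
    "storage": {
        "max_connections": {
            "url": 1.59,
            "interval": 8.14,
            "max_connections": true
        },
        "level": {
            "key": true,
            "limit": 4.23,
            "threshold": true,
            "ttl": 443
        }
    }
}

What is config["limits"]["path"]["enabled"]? 1.88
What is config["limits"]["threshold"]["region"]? "warning"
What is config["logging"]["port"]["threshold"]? "development"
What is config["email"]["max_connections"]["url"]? 5432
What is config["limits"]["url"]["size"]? 60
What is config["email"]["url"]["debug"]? 3000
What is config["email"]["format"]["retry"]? "/tmp"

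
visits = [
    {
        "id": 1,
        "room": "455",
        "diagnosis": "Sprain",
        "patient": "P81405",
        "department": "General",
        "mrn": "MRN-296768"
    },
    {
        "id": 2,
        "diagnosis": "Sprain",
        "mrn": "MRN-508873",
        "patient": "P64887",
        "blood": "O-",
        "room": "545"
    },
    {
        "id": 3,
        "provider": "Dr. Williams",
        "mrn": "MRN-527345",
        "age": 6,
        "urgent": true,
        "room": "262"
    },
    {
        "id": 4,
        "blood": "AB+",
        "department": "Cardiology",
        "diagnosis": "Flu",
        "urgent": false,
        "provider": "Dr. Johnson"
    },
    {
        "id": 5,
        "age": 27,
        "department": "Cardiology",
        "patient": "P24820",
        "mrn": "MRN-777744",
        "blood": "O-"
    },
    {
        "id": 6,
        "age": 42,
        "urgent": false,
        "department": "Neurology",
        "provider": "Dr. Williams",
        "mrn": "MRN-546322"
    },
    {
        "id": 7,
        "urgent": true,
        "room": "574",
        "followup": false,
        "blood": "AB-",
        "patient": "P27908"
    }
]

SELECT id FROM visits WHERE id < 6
[1, 2, 3, 4, 5]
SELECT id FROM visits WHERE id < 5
[1, 2, 3, 4]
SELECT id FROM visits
[1, 2, 3, 4, 5, 6, 7]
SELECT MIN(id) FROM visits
1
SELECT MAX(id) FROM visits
7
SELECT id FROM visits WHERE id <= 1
[1]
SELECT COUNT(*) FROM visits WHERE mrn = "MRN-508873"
1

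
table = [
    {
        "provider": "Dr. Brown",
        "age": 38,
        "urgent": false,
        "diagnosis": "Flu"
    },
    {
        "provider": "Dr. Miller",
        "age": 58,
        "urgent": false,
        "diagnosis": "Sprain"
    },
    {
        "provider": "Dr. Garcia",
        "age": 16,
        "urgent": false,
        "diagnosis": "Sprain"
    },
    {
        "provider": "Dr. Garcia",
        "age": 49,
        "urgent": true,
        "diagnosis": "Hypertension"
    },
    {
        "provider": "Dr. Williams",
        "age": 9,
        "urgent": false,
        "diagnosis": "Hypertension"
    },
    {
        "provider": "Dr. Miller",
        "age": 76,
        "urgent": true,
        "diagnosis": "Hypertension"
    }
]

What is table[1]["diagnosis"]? "Sprain"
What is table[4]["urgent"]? False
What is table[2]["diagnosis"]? "Sprain"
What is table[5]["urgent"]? True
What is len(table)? 6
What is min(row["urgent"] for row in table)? False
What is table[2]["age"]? 16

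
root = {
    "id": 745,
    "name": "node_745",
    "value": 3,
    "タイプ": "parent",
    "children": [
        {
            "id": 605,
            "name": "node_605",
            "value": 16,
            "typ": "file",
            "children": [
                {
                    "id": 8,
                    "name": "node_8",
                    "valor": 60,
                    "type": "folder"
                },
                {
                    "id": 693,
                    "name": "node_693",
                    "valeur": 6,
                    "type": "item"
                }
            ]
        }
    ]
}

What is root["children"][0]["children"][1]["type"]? "item"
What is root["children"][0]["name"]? "node_605"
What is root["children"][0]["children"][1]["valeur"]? 6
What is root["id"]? 745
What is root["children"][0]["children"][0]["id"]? 8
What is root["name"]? "node_745"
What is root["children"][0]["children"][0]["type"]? "folder"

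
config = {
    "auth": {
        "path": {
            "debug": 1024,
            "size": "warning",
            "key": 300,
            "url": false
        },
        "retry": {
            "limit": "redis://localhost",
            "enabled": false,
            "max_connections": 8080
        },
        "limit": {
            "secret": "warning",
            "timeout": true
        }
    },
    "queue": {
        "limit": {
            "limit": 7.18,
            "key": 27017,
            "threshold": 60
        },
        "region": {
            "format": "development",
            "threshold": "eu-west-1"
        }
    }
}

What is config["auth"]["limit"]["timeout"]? True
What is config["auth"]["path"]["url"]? False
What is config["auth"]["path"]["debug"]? 1024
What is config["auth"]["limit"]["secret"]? "warning"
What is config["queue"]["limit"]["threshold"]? 60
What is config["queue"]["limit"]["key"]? 27017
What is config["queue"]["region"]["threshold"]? "eu-west-1"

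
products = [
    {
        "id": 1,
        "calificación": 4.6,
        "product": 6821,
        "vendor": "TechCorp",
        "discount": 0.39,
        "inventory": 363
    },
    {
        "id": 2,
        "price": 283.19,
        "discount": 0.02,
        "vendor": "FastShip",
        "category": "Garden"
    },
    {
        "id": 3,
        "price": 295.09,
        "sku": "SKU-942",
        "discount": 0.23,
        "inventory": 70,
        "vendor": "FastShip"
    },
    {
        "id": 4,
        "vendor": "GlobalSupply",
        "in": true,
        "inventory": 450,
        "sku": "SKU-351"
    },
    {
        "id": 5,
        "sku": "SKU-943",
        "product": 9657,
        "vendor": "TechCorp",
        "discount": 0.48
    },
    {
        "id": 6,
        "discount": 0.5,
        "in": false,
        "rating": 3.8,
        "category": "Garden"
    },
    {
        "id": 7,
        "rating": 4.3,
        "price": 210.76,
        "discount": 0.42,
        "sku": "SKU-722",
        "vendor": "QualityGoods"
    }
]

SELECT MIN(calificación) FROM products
4.6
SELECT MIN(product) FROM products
6821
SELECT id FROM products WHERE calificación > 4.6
[]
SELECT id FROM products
[1, 2, 3, 4, 5, 6, 7]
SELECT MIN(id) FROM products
1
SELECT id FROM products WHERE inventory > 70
[1, 4]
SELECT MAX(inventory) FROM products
450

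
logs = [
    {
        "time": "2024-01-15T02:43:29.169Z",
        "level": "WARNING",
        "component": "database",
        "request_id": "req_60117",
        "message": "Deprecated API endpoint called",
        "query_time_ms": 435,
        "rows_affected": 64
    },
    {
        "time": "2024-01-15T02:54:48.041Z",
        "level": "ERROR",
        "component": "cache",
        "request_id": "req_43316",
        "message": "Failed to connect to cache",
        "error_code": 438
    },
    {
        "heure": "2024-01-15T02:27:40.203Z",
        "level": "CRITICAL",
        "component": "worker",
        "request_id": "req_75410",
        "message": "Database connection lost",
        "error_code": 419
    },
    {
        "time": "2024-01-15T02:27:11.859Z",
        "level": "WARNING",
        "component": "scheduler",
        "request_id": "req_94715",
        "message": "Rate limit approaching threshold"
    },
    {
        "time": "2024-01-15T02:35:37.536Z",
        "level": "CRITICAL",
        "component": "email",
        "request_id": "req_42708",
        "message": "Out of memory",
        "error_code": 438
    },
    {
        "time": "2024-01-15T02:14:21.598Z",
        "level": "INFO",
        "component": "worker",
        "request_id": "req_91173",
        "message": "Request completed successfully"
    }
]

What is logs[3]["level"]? "WARNING"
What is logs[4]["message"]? "Out of memory"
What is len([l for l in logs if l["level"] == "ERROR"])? 1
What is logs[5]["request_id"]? "req_91173"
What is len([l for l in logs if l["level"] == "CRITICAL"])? 2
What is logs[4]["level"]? "CRITICAL"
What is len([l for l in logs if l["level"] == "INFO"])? 1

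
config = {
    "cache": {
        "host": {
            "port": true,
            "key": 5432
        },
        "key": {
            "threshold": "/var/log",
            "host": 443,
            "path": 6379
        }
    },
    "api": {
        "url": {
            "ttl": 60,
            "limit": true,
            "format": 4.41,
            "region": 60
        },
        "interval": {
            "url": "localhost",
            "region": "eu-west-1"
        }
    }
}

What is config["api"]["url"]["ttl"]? 60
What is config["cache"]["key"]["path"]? 6379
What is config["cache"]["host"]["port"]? True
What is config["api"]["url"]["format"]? 4.41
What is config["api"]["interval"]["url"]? "localhost"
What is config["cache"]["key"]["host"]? 443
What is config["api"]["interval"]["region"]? "eu-west-1"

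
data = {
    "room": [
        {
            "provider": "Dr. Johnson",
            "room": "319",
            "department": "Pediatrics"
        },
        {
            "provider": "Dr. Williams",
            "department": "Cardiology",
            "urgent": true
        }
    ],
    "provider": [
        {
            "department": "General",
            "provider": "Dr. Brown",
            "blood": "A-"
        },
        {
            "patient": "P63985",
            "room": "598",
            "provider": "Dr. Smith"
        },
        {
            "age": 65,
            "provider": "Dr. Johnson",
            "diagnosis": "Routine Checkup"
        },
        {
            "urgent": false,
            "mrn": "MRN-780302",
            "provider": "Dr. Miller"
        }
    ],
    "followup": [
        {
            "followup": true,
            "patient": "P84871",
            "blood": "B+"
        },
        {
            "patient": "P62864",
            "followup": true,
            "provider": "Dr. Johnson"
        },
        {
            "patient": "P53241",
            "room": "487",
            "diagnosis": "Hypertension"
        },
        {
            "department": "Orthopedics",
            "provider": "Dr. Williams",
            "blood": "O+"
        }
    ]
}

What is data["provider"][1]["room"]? "598"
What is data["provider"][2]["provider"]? "Dr. Johnson"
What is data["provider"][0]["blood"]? "A-"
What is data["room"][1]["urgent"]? True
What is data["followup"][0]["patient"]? "P84871"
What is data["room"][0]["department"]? "Pediatrics"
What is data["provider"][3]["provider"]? "Dr. Miller"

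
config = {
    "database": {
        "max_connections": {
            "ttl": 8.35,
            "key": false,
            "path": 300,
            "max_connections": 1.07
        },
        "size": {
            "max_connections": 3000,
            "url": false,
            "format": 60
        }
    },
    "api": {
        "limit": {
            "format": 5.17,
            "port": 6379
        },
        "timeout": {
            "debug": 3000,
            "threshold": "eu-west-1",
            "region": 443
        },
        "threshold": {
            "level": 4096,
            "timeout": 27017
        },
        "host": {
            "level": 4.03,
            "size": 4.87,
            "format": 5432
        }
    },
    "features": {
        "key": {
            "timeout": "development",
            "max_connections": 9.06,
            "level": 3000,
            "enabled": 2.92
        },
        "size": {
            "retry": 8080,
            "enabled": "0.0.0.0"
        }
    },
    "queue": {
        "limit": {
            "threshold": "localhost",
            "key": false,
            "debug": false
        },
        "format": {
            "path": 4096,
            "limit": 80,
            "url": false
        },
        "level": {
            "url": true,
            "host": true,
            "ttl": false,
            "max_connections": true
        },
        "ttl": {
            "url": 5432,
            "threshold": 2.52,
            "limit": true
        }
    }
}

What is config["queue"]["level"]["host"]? True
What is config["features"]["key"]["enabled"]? 2.92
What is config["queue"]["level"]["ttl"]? False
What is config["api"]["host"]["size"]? 4.87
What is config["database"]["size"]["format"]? 60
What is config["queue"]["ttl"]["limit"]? True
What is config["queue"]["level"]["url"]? True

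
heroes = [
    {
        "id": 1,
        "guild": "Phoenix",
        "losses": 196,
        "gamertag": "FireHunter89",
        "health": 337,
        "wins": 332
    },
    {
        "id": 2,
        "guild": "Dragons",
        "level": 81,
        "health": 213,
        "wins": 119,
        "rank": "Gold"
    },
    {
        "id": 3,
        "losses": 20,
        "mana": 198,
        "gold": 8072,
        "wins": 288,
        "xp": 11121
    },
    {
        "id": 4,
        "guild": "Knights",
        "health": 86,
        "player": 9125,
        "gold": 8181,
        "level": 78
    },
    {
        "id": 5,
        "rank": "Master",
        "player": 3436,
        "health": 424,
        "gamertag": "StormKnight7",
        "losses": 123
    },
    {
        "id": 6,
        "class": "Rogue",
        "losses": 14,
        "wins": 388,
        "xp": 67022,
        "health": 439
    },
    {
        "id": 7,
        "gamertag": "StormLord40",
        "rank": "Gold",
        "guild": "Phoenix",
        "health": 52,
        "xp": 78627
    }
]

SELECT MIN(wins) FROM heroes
119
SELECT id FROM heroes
[1, 2, 3, 4, 5, 6, 7]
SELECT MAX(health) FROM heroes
439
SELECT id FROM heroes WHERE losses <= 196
[1, 3, 5, 6]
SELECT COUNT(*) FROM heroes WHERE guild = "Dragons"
1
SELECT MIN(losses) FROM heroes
14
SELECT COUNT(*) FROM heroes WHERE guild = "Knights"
1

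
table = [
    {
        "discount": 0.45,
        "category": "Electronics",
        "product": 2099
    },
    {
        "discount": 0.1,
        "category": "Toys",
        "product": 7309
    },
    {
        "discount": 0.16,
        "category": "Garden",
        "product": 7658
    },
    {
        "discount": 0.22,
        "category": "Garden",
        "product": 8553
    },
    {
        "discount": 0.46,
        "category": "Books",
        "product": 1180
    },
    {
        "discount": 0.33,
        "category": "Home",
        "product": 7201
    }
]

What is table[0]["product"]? 2099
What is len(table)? 6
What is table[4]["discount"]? 0.46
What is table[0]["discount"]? 0.45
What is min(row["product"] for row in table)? 1180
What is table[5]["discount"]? 0.33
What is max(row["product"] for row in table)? 8553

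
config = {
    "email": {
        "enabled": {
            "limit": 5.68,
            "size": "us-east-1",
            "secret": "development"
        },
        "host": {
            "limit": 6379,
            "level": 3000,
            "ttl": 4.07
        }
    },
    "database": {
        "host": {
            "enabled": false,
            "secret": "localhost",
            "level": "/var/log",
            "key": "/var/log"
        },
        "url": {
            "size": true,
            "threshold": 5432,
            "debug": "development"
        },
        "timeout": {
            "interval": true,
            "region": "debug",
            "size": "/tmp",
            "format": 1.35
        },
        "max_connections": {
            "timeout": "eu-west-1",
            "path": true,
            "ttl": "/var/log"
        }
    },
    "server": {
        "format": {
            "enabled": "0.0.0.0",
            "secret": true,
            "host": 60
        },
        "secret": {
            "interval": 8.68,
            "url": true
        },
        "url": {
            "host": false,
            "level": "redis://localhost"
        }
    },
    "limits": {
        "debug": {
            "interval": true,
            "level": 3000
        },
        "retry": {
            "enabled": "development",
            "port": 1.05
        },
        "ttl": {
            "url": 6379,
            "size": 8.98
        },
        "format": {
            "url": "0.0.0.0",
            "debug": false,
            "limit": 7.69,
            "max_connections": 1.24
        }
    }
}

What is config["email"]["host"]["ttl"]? 4.07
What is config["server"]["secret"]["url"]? True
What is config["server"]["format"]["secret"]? True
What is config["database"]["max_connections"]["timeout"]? "eu-west-1"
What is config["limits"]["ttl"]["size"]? 8.98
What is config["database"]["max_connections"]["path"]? True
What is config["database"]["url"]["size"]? True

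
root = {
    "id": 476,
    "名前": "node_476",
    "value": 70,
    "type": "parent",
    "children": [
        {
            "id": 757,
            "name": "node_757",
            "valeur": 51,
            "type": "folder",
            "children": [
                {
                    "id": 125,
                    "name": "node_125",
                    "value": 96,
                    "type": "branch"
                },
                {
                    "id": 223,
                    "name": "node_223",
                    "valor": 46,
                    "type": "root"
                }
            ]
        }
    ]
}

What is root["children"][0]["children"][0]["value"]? 96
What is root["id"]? 476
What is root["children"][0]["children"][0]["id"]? 125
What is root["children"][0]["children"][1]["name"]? "node_223"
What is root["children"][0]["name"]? "node_757"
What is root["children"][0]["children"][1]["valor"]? 46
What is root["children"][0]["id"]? 757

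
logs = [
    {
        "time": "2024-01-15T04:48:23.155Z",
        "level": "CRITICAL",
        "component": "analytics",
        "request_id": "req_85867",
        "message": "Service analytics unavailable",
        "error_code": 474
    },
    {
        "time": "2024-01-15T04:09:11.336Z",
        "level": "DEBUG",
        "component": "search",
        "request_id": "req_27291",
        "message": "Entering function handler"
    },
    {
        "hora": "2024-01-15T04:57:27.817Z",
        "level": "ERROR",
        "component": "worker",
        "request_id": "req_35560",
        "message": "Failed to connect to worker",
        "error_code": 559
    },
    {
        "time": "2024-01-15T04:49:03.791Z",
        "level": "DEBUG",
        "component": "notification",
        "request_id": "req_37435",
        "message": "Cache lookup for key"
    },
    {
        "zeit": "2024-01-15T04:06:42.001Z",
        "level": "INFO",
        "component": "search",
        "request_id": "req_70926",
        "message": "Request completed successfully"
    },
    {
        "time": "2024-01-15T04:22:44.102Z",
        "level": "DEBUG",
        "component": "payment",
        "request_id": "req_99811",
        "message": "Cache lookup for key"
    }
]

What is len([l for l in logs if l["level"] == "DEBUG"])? 3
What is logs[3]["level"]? "DEBUG"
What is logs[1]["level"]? "DEBUG"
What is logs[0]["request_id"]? "req_85867"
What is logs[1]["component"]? "search"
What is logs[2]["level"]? "ERROR"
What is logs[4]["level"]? "INFO"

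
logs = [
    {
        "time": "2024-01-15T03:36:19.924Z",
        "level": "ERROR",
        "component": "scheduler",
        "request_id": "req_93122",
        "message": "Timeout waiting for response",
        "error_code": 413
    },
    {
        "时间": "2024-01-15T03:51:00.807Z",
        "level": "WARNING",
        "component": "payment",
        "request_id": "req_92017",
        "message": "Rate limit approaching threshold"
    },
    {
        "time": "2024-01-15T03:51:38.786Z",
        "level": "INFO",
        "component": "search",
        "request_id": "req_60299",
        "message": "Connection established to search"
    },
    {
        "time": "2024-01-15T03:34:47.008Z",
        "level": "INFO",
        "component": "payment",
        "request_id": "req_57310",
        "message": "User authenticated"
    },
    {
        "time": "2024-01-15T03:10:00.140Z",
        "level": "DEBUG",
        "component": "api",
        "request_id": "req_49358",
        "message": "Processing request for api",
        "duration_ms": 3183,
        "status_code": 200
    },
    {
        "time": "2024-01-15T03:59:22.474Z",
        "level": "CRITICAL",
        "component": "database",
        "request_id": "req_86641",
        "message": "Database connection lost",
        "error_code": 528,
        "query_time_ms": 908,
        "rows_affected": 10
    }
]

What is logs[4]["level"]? "DEBUG"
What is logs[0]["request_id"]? "req_93122"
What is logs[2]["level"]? "INFO"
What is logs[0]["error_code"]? 413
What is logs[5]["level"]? "CRITICAL"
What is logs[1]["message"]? "Rate limit approaching threshold"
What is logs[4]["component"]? "api"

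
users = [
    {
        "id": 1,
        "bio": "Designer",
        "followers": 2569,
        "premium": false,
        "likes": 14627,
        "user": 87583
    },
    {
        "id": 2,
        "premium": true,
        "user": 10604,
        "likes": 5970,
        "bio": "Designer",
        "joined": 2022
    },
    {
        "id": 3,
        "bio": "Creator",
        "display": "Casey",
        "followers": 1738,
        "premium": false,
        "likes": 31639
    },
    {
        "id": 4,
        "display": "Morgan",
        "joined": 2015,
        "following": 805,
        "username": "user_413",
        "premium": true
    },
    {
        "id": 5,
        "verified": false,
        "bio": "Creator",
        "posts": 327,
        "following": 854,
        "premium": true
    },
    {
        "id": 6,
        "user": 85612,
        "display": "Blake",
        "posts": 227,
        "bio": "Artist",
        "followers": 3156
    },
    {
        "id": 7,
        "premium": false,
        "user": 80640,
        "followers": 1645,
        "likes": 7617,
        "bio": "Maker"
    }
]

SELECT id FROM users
[1, 2, 3, 4, 5, 6, 7]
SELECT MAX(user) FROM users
87583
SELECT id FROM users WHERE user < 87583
[2, 6, 7]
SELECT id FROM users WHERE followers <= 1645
[7]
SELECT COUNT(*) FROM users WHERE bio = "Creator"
2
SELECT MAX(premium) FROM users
True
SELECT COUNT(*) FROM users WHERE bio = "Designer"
2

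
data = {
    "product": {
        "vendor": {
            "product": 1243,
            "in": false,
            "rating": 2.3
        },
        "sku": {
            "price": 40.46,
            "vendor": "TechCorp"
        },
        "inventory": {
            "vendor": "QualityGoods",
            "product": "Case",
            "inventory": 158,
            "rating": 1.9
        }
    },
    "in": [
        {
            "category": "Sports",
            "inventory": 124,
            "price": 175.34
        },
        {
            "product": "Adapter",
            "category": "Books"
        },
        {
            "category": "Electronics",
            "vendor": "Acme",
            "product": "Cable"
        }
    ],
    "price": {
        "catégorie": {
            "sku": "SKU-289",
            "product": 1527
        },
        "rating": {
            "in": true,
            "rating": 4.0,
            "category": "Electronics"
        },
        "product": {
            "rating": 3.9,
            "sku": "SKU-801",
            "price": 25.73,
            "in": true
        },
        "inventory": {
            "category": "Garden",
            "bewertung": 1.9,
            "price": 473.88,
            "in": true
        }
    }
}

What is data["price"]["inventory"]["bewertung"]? 1.9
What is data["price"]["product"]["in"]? True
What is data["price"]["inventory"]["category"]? "Garden"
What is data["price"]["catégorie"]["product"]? 1527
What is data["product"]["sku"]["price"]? 40.46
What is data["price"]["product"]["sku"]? "SKU-801"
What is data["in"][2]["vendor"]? "Acme"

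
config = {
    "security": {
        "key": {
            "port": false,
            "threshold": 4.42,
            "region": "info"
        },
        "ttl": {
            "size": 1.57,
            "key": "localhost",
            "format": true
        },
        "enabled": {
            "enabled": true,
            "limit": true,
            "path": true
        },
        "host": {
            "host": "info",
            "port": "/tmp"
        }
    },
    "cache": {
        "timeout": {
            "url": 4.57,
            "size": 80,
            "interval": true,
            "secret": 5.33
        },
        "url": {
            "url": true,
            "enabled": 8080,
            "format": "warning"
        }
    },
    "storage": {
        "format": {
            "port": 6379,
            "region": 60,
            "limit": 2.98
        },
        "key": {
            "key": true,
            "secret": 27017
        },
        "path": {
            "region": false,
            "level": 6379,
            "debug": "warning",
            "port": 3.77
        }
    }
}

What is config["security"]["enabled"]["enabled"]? True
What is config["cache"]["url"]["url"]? True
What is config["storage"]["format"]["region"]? 60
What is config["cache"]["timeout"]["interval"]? True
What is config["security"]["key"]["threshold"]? 4.42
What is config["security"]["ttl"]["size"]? 1.57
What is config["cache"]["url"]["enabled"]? 8080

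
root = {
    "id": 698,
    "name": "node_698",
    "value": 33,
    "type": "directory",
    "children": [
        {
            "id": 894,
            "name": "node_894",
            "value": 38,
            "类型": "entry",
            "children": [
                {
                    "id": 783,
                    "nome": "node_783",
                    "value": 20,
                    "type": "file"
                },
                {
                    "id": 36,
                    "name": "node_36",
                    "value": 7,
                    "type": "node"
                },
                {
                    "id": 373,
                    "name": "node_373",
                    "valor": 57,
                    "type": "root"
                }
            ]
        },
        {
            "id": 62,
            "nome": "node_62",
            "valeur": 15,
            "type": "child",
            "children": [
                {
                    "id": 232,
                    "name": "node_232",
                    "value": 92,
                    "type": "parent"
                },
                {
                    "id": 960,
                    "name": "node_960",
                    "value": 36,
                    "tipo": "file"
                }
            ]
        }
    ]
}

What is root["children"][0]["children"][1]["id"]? 36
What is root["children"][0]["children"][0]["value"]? 20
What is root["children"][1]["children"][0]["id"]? 232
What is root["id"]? 698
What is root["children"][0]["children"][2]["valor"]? 57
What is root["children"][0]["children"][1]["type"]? "node"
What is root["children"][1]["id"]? 62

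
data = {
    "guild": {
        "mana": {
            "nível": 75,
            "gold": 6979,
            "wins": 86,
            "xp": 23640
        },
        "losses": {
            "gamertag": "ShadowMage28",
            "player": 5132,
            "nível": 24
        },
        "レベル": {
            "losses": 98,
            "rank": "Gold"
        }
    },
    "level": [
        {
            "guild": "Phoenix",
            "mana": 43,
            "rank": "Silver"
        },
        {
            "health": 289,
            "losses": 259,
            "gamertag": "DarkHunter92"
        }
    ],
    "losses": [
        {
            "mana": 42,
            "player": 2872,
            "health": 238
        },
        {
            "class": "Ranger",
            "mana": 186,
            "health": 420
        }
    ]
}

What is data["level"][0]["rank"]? "Silver"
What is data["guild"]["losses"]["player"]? 5132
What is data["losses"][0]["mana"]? 42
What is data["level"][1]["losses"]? 259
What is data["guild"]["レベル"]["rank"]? "Gold"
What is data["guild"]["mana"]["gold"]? 6979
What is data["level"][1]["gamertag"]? "DarkHunter92"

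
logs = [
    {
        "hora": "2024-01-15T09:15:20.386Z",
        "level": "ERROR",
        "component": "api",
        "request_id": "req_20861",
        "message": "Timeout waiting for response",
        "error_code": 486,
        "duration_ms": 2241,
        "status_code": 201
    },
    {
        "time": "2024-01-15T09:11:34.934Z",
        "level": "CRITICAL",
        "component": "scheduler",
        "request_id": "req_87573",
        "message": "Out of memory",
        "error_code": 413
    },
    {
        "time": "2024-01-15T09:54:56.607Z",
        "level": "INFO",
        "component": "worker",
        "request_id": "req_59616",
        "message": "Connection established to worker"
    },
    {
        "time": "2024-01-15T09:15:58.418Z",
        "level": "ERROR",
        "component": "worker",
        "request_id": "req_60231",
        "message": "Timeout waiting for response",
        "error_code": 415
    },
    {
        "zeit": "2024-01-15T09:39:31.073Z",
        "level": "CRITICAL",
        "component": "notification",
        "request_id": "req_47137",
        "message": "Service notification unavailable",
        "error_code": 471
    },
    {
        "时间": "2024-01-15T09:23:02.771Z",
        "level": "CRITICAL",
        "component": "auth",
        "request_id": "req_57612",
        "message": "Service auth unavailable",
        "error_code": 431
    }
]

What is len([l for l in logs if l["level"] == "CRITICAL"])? 3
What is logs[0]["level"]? "ERROR"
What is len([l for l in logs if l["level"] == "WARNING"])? 0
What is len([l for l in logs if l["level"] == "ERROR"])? 2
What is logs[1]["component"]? "scheduler"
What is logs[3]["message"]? "Timeout waiting for response"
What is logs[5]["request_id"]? "req_57612"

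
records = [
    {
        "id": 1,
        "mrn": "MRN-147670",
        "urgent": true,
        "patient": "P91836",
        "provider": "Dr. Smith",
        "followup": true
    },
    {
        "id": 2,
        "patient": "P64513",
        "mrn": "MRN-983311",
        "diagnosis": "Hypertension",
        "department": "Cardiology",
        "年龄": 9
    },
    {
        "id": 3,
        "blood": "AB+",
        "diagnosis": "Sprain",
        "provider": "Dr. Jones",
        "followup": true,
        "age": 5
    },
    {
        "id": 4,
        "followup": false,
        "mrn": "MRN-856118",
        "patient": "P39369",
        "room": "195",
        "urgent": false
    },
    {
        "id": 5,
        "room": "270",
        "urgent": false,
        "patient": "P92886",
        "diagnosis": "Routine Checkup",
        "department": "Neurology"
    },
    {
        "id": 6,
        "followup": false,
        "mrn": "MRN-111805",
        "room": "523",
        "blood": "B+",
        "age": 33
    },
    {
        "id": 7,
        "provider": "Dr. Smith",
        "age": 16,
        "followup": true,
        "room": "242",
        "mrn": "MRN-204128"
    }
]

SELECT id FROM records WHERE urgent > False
[1]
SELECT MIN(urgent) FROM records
False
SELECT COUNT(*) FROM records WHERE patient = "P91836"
1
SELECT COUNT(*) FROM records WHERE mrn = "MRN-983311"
1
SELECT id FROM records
[1, 2, 3, 4, 5, 6, 7]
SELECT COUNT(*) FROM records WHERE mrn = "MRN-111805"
1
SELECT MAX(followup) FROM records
True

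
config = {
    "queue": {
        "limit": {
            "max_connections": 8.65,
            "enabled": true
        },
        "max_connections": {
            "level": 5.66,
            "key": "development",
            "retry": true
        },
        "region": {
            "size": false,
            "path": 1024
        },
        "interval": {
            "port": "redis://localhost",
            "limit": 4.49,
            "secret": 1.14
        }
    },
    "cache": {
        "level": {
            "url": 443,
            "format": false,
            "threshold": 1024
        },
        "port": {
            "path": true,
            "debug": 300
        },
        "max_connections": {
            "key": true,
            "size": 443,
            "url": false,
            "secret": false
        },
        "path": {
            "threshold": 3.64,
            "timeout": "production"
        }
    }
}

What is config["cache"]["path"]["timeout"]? "production"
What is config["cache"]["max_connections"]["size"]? 443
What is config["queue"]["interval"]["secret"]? 1.14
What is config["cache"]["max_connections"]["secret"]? False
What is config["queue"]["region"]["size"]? False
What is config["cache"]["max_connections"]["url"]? False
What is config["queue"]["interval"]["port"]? "redis://localhost"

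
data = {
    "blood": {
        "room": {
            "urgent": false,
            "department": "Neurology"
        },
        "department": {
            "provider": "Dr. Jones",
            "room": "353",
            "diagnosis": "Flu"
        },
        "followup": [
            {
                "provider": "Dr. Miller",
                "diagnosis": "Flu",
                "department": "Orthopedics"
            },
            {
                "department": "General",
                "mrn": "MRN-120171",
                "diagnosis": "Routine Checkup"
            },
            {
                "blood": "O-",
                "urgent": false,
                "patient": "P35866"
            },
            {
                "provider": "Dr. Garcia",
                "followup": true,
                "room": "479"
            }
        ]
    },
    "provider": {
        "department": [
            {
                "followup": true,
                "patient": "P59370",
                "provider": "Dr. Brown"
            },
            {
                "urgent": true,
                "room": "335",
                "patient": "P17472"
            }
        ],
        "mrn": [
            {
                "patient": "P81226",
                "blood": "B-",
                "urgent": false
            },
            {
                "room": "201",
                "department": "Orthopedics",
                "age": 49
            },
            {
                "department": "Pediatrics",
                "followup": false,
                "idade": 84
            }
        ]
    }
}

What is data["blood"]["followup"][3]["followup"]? True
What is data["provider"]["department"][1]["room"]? "335"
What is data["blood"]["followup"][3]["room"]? "479"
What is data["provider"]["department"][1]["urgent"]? True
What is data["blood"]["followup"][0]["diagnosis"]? "Flu"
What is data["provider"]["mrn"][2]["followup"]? False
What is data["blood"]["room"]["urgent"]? False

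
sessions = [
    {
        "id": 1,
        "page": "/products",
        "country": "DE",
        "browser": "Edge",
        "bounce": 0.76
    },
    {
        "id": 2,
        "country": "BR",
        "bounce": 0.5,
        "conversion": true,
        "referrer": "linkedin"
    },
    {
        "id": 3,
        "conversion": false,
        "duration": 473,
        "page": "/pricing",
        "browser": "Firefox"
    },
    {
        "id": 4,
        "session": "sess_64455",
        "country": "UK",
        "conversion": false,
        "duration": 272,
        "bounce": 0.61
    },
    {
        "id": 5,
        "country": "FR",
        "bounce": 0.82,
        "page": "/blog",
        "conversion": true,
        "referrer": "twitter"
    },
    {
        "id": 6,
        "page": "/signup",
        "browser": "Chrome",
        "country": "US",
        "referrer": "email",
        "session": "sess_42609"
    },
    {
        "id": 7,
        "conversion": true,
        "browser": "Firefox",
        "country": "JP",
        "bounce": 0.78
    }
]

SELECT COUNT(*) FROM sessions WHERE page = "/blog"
1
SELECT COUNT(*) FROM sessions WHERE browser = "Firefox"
2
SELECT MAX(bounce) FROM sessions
0.82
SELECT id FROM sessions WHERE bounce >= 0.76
[1, 5, 7]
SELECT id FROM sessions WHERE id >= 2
[2, 3, 4, 5, 6, 7]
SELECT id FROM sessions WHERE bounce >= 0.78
[5, 7]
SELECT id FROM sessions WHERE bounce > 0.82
[]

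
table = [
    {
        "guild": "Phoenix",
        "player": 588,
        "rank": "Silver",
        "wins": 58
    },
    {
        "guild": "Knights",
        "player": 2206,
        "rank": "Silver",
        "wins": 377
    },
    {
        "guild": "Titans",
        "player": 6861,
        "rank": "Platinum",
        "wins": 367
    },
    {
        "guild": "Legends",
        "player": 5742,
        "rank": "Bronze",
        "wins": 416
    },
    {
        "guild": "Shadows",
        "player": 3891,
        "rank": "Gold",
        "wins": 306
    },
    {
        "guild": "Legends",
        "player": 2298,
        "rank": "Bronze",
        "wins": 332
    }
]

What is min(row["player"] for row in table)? 588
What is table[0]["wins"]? 58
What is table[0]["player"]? 588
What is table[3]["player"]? 5742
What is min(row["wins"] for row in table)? 58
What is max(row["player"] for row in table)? 6861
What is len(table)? 6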